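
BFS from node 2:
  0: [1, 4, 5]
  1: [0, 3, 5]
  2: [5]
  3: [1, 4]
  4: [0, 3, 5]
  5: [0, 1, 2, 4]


Visit 2, enqueue [5]
Visit 5, enqueue [0, 1, 4]
Visit 0, enqueue []
Visit 1, enqueue [3]
Visit 4, enqueue []
Visit 3, enqueue []

BFS order: [2, 5, 0, 1, 4, 3]


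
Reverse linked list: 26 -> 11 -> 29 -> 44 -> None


Step 1: curr=26, set curr.next=prev(None) | reversed so far: 26
Step 2: curr=11, set curr.next=prev(26) | reversed so far: 11 -> 26
Step 3: curr=29, set curr.next=prev(11) | reversed so far: 29 -> 11 -> 26
Step 4: curr=44, set curr.next=prev(29) | reversed so far: 44 -> 29 -> 11 -> 26

44 -> 29 -> 11 -> 26 -> None


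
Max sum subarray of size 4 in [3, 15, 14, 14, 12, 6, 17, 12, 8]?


[0:4]: 46
[1:5]: 55
[2:6]: 46
[3:7]: 49
[4:8]: 47
[5:9]: 43

Max: 55 at [1:5]


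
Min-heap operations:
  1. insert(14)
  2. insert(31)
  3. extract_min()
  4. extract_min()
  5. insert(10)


insert(14) -> [14]
insert(31) -> [14, 31]
extract_min()->14, [31]
extract_min()->31, []
insert(10) -> [10]

Final heap: [10]


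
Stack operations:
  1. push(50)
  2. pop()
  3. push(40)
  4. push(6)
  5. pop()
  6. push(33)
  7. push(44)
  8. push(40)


push(50) -> [50]
pop()->50, []
push(40) -> [40]
push(6) -> [40, 6]
pop()->6, [40]
push(33) -> [40, 33]
push(44) -> [40, 33, 44]
push(40) -> [40, 33, 44, 40]

Final stack: [40, 33, 44, 40]


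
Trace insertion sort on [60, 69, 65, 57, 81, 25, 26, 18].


Initial: [60, 69, 65, 57, 81, 25, 26, 18]
Insert 69: [60, 69, 65, 57, 81, 25, 26, 18]
Insert 65: [60, 65, 69, 57, 81, 25, 26, 18]
Insert 57: [57, 60, 65, 69, 81, 25, 26, 18]
Insert 81: [57, 60, 65, 69, 81, 25, 26, 18]
Insert 25: [25, 57, 60, 65, 69, 81, 26, 18]
Insert 26: [25, 26, 57, 60, 65, 69, 81, 18]
Insert 18: [18, 25, 26, 57, 60, 65, 69, 81]

Sorted: [18, 25, 26, 57, 60, 65, 69, 81]


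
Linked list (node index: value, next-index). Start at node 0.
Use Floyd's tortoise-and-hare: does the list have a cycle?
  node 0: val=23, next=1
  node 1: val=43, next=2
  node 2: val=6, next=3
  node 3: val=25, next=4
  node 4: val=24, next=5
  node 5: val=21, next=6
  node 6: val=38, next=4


Floyd's tortoise (slow, +1) and hare (fast, +2):
  init: slow=0, fast=0
  step 1: slow=1, fast=2
  step 2: slow=2, fast=4
  step 3: slow=3, fast=6
  step 4: slow=4, fast=5
  step 5: slow=5, fast=4
  step 6: slow=6, fast=6
  slow == fast at node 6: cycle detected

Cycle: yes


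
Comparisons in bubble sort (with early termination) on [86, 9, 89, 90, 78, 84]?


Algorithm: bubble sort (with early termination)
Input: [86, 9, 89, 90, 78, 84]
Sorted: [9, 78, 84, 86, 89, 90]

14


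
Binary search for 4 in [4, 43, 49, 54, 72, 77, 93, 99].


Step 1: lo=0, hi=7, mid=3, val=54
Step 2: lo=0, hi=2, mid=1, val=43
Step 3: lo=0, hi=0, mid=0, val=4

Found at index 0


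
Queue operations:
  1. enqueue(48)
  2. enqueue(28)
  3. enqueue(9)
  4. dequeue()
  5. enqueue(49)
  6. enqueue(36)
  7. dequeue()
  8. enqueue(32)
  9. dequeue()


enqueue(48) -> [48]
enqueue(28) -> [48, 28]
enqueue(9) -> [48, 28, 9]
dequeue()->48, [28, 9]
enqueue(49) -> [28, 9, 49]
enqueue(36) -> [28, 9, 49, 36]
dequeue()->28, [9, 49, 36]
enqueue(32) -> [9, 49, 36, 32]
dequeue()->9, [49, 36, 32]

Final queue: [49, 36, 32]


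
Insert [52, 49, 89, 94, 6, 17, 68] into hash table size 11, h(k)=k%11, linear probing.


Insert 52: h=8 -> slot 8
Insert 49: h=5 -> slot 5
Insert 89: h=1 -> slot 1
Insert 94: h=6 -> slot 6
Insert 6: h=6, 1 probes -> slot 7
Insert 17: h=6, 3 probes -> slot 9
Insert 68: h=2 -> slot 2

Table: [None, 89, 68, None, None, 49, 94, 6, 52, 17, None]


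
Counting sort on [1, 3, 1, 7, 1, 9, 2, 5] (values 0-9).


Input: [1, 3, 1, 7, 1, 9, 2, 5]
Counts: [0, 3, 1, 1, 0, 1, 0, 1, 0, 1]

Sorted: [1, 1, 1, 2, 3, 5, 7, 9]


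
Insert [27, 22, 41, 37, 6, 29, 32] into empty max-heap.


Insert 27: [27]
Insert 22: [27, 22]
Insert 41: [41, 22, 27]
Insert 37: [41, 37, 27, 22]
Insert 6: [41, 37, 27, 22, 6]
Insert 29: [41, 37, 29, 22, 6, 27]
Insert 32: [41, 37, 32, 22, 6, 27, 29]

Final heap: [41, 37, 32, 22, 6, 27, 29]


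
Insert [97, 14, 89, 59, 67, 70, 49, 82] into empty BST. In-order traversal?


Insert 97: root
Insert 14: L from 97
Insert 89: L from 97 -> R from 14
Insert 59: L from 97 -> R from 14 -> L from 89
Insert 67: L from 97 -> R from 14 -> L from 89 -> R from 59
Insert 70: L from 97 -> R from 14 -> L from 89 -> R from 59 -> R from 67
Insert 49: L from 97 -> R from 14 -> L from 89 -> L from 59
Insert 82: L from 97 -> R from 14 -> L from 89 -> R from 59 -> R from 67 -> R from 70

In-order: [14, 49, 59, 67, 70, 82, 89, 97]


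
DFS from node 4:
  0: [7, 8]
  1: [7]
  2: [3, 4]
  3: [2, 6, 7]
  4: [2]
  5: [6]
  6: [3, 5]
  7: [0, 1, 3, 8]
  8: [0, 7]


Visit 4, push [2]
Visit 2, push [3]
Visit 3, push [7, 6]
Visit 6, push [5]
Visit 5, push []
Visit 7, push [8, 1, 0]
Visit 0, push [8]
Visit 8, push []
Visit 1, push []

DFS order: [4, 2, 3, 6, 5, 7, 0, 8, 1]


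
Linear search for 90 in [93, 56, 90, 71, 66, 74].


i=0: 93!=90
i=1: 56!=90
i=2: 90==90 found!

Found at 2, 3 comps


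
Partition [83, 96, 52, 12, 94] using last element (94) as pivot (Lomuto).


Pivot: 94
  83 <= 94: advance i (no swap)
  52 <= 94: swap -> [83, 52, 96, 12, 94]
  12 <= 94: swap -> [83, 52, 12, 96, 94]
Place pivot at 3: [83, 52, 12, 94, 96]

Partitioned: [83, 52, 12, 94, 96]


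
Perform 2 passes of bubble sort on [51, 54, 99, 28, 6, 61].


Initial: [51, 54, 99, 28, 6, 61]
Pass 1: [51, 54, 28, 6, 61, 99] (3 swaps)
Pass 2: [51, 28, 6, 54, 61, 99] (2 swaps)

After 2 passes: [51, 28, 6, 54, 61, 99]


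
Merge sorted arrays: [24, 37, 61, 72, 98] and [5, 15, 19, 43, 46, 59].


Take 5 from B
Take 15 from B
Take 19 from B
Take 24 from A
Take 37 from A
Take 43 from B
Take 46 from B
Take 59 from B

Merged: [5, 15, 19, 24, 37, 43, 46, 59, 61, 72, 98]


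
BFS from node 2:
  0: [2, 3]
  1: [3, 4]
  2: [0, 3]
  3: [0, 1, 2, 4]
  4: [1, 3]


Visit 2, enqueue [0, 3]
Visit 0, enqueue []
Visit 3, enqueue [1, 4]
Visit 1, enqueue []
Visit 4, enqueue []

BFS order: [2, 0, 3, 1, 4]


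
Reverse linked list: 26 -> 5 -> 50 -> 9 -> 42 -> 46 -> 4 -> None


Step 1: curr=26, set curr.next=prev(None) | reversed so far: 26
Step 2: curr=5, set curr.next=prev(26) | reversed so far: 5 -> 26
Step 3: curr=50, set curr.next=prev(5) | reversed so far: 50 -> 5 -> 26
Step 4: curr=9, set curr.next=prev(50) | reversed so far: 9 -> 50 -> 5 -> 26
Step 5: curr=42, set curr.next=prev(9) | reversed so far: 42 -> 9 -> 50 -> 5 -> 26
Step 6: curr=46, set curr.next=prev(42) | reversed so far: 46 -> 42 -> 9 -> 50 -> 5 -> 26
Step 7: curr=4, set curr.next=prev(46) | reversed so far: 4 -> 46 -> 42 -> 9 -> 50 -> 5 -> 26

4 -> 46 -> 42 -> 9 -> 50 -> 5 -> 26 -> None


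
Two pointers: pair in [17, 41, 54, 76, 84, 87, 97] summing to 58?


lo=0(17)+hi=6(97)=114
lo=0(17)+hi=5(87)=104
lo=0(17)+hi=4(84)=101
lo=0(17)+hi=3(76)=93
lo=0(17)+hi=2(54)=71
lo=0(17)+hi=1(41)=58

Yes: 17+41=58


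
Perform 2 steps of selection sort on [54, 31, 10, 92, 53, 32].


Initial: [54, 31, 10, 92, 53, 32]
Step 1: min=10 at 2
  Swap: [10, 31, 54, 92, 53, 32]
Step 2: min=31 at 1
  Swap: [10, 31, 54, 92, 53, 32]

After 2 steps: [10, 31, 54, 92, 53, 32]


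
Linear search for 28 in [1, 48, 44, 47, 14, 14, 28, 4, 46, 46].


i=0: 1!=28
i=1: 48!=28
i=2: 44!=28
i=3: 47!=28
i=4: 14!=28
i=5: 14!=28
i=6: 28==28 found!

Found at 6, 7 comps


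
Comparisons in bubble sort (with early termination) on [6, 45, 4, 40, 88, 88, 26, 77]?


Algorithm: bubble sort (with early termination)
Input: [6, 45, 4, 40, 88, 88, 26, 77]
Sorted: [4, 6, 26, 40, 45, 77, 88, 88]

25


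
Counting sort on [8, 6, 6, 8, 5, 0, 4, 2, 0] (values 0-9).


Input: [8, 6, 6, 8, 5, 0, 4, 2, 0]
Counts: [2, 0, 1, 0, 1, 1, 2, 0, 2, 0]

Sorted: [0, 0, 2, 4, 5, 6, 6, 8, 8]


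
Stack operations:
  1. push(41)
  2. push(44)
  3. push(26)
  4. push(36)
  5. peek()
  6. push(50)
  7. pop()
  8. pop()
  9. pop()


push(41) -> [41]
push(44) -> [41, 44]
push(26) -> [41, 44, 26]
push(36) -> [41, 44, 26, 36]
peek()->36
push(50) -> [41, 44, 26, 36, 50]
pop()->50, [41, 44, 26, 36]
pop()->36, [41, 44, 26]
pop()->26, [41, 44]

Final stack: [41, 44]


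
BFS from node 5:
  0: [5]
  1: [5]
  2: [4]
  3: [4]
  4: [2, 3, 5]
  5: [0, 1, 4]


Visit 5, enqueue [0, 1, 4]
Visit 0, enqueue []
Visit 1, enqueue []
Visit 4, enqueue [2, 3]
Visit 2, enqueue []
Visit 3, enqueue []

BFS order: [5, 0, 1, 4, 2, 3]


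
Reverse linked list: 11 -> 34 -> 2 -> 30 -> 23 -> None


Step 1: curr=11, set curr.next=prev(None) | reversed so far: 11
Step 2: curr=34, set curr.next=prev(11) | reversed so far: 34 -> 11
Step 3: curr=2, set curr.next=prev(34) | reversed so far: 2 -> 34 -> 11
Step 4: curr=30, set curr.next=prev(2) | reversed so far: 30 -> 2 -> 34 -> 11
Step 5: curr=23, set curr.next=prev(30) | reversed so far: 23 -> 30 -> 2 -> 34 -> 11

23 -> 30 -> 2 -> 34 -> 11 -> None


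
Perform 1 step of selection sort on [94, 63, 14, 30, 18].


Initial: [94, 63, 14, 30, 18]
Step 1: min=14 at 2
  Swap: [14, 63, 94, 30, 18]

After 1 step: [14, 63, 94, 30, 18]


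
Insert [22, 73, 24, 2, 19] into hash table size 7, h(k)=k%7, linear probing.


Insert 22: h=1 -> slot 1
Insert 73: h=3 -> slot 3
Insert 24: h=3, 1 probes -> slot 4
Insert 2: h=2 -> slot 2
Insert 19: h=5 -> slot 5

Table: [None, 22, 2, 73, 24, 19, None]


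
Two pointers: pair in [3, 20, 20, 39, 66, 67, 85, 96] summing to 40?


lo=0(3)+hi=7(96)=99
lo=0(3)+hi=6(85)=88
lo=0(3)+hi=5(67)=70
lo=0(3)+hi=4(66)=69
lo=0(3)+hi=3(39)=42
lo=0(3)+hi=2(20)=23
lo=1(20)+hi=2(20)=40

Yes: 20+20=40


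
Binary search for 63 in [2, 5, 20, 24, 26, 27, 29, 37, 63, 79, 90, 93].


Step 1: lo=0, hi=11, mid=5, val=27
Step 2: lo=6, hi=11, mid=8, val=63

Found at index 8


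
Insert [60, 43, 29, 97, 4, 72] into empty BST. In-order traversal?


Insert 60: root
Insert 43: L from 60
Insert 29: L from 60 -> L from 43
Insert 97: R from 60
Insert 4: L from 60 -> L from 43 -> L from 29
Insert 72: R from 60 -> L from 97

In-order: [4, 29, 43, 60, 72, 97]


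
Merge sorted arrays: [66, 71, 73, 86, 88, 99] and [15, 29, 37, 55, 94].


Take 15 from B
Take 29 from B
Take 37 from B
Take 55 from B
Take 66 from A
Take 71 from A
Take 73 from A
Take 86 from A
Take 88 from A
Take 94 from B

Merged: [15, 29, 37, 55, 66, 71, 73, 86, 88, 94, 99]


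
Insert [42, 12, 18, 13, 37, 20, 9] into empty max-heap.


Insert 42: [42]
Insert 12: [42, 12]
Insert 18: [42, 12, 18]
Insert 13: [42, 13, 18, 12]
Insert 37: [42, 37, 18, 12, 13]
Insert 20: [42, 37, 20, 12, 13, 18]
Insert 9: [42, 37, 20, 12, 13, 18, 9]

Final heap: [42, 37, 20, 12, 13, 18, 9]


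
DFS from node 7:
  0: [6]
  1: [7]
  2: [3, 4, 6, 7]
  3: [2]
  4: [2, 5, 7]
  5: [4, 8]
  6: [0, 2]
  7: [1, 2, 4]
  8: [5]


Visit 7, push [4, 2, 1]
Visit 1, push []
Visit 2, push [6, 4, 3]
Visit 3, push []
Visit 4, push [5]
Visit 5, push [8]
Visit 8, push []
Visit 6, push [0]
Visit 0, push []

DFS order: [7, 1, 2, 3, 4, 5, 8, 6, 0]


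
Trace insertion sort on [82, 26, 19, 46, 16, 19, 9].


Initial: [82, 26, 19, 46, 16, 19, 9]
Insert 26: [26, 82, 19, 46, 16, 19, 9]
Insert 19: [19, 26, 82, 46, 16, 19, 9]
Insert 46: [19, 26, 46, 82, 16, 19, 9]
Insert 16: [16, 19, 26, 46, 82, 19, 9]
Insert 19: [16, 19, 19, 26, 46, 82, 9]
Insert 9: [9, 16, 19, 19, 26, 46, 82]

Sorted: [9, 16, 19, 19, 26, 46, 82]


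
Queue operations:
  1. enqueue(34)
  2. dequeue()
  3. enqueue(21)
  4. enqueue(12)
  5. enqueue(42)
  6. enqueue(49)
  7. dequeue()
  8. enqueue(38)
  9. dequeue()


enqueue(34) -> [34]
dequeue()->34, []
enqueue(21) -> [21]
enqueue(12) -> [21, 12]
enqueue(42) -> [21, 12, 42]
enqueue(49) -> [21, 12, 42, 49]
dequeue()->21, [12, 42, 49]
enqueue(38) -> [12, 42, 49, 38]
dequeue()->12, [42, 49, 38]

Final queue: [42, 49, 38]


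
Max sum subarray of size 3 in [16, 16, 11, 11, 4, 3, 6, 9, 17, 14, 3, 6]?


[0:3]: 43
[1:4]: 38
[2:5]: 26
[3:6]: 18
[4:7]: 13
[5:8]: 18
[6:9]: 32
[7:10]: 40
[8:11]: 34
[9:12]: 23

Max: 43 at [0:3]


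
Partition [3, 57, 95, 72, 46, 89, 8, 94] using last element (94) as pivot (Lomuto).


Pivot: 94
  3 <= 94: advance i (no swap)
  57 <= 94: advance i (no swap)
  72 <= 94: swap -> [3, 57, 72, 95, 46, 89, 8, 94]
  46 <= 94: swap -> [3, 57, 72, 46, 95, 89, 8, 94]
  89 <= 94: swap -> [3, 57, 72, 46, 89, 95, 8, 94]
  8 <= 94: swap -> [3, 57, 72, 46, 89, 8, 95, 94]
Place pivot at 6: [3, 57, 72, 46, 89, 8, 94, 95]

Partitioned: [3, 57, 72, 46, 89, 8, 94, 95]


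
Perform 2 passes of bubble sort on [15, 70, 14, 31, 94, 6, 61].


Initial: [15, 70, 14, 31, 94, 6, 61]
Pass 1: [15, 14, 31, 70, 6, 61, 94] (4 swaps)
Pass 2: [14, 15, 31, 6, 61, 70, 94] (3 swaps)

After 2 passes: [14, 15, 31, 6, 61, 70, 94]


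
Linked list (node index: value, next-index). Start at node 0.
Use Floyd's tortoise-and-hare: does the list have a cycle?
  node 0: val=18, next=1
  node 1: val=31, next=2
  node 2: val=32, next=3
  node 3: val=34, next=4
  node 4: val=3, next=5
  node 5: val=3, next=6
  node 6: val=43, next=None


Floyd's tortoise (slow, +1) and hare (fast, +2):
  init: slow=0, fast=0
  step 1: slow=1, fast=2
  step 2: slow=2, fast=4
  step 3: slow=3, fast=6
  step 4: fast -> None, no cycle

Cycle: no


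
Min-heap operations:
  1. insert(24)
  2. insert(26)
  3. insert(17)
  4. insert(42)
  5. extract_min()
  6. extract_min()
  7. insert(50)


insert(24) -> [24]
insert(26) -> [24, 26]
insert(17) -> [17, 26, 24]
insert(42) -> [17, 26, 24, 42]
extract_min()->17, [24, 26, 42]
extract_min()->24, [26, 42]
insert(50) -> [26, 42, 50]

Final heap: [26, 42, 50]


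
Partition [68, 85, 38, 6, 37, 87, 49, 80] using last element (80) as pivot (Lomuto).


Pivot: 80
  68 <= 80: advance i (no swap)
  38 <= 80: swap -> [68, 38, 85, 6, 37, 87, 49, 80]
  6 <= 80: swap -> [68, 38, 6, 85, 37, 87, 49, 80]
  37 <= 80: swap -> [68, 38, 6, 37, 85, 87, 49, 80]
  49 <= 80: swap -> [68, 38, 6, 37, 49, 87, 85, 80]
Place pivot at 5: [68, 38, 6, 37, 49, 80, 85, 87]

Partitioned: [68, 38, 6, 37, 49, 80, 85, 87]


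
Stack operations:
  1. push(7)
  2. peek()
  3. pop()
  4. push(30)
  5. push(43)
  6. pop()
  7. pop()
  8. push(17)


push(7) -> [7]
peek()->7
pop()->7, []
push(30) -> [30]
push(43) -> [30, 43]
pop()->43, [30]
pop()->30, []
push(17) -> [17]

Final stack: [17]


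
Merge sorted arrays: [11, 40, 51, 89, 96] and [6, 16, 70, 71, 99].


Take 6 from B
Take 11 from A
Take 16 from B
Take 40 from A
Take 51 from A
Take 70 from B
Take 71 from B
Take 89 from A
Take 96 from A

Merged: [6, 11, 16, 40, 51, 70, 71, 89, 96, 99]


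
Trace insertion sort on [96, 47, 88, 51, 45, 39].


Initial: [96, 47, 88, 51, 45, 39]
Insert 47: [47, 96, 88, 51, 45, 39]
Insert 88: [47, 88, 96, 51, 45, 39]
Insert 51: [47, 51, 88, 96, 45, 39]
Insert 45: [45, 47, 51, 88, 96, 39]
Insert 39: [39, 45, 47, 51, 88, 96]

Sorted: [39, 45, 47, 51, 88, 96]


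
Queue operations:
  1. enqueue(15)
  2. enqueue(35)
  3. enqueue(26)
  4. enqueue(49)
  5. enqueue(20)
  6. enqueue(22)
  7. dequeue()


enqueue(15) -> [15]
enqueue(35) -> [15, 35]
enqueue(26) -> [15, 35, 26]
enqueue(49) -> [15, 35, 26, 49]
enqueue(20) -> [15, 35, 26, 49, 20]
enqueue(22) -> [15, 35, 26, 49, 20, 22]
dequeue()->15, [35, 26, 49, 20, 22]

Final queue: [35, 26, 49, 20, 22]


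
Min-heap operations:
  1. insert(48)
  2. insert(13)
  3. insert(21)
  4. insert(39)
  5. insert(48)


insert(48) -> [48]
insert(13) -> [13, 48]
insert(21) -> [13, 48, 21]
insert(39) -> [13, 39, 21, 48]
insert(48) -> [13, 39, 21, 48, 48]

Final heap: [13, 39, 21, 48, 48]


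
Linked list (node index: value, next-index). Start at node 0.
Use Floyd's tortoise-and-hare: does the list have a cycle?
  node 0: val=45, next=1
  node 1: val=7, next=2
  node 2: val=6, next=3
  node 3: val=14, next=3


Floyd's tortoise (slow, +1) and hare (fast, +2):
  init: slow=0, fast=0
  step 1: slow=1, fast=2
  step 2: slow=2, fast=3
  step 3: slow=3, fast=3
  slow == fast at node 3: cycle detected

Cycle: yes


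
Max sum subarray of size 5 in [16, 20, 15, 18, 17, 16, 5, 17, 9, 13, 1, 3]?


[0:5]: 86
[1:6]: 86
[2:7]: 71
[3:8]: 73
[4:9]: 64
[5:10]: 60
[6:11]: 45
[7:12]: 43

Max: 86 at [0:5]


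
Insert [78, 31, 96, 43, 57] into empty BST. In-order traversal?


Insert 78: root
Insert 31: L from 78
Insert 96: R from 78
Insert 43: L from 78 -> R from 31
Insert 57: L from 78 -> R from 31 -> R from 43

In-order: [31, 43, 57, 78, 96]


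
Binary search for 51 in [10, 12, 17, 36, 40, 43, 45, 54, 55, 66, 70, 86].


Step 1: lo=0, hi=11, mid=5, val=43
Step 2: lo=6, hi=11, mid=8, val=55
Step 3: lo=6, hi=7, mid=6, val=45
Step 4: lo=7, hi=7, mid=7, val=54

Not found


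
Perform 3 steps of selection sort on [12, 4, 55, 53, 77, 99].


Initial: [12, 4, 55, 53, 77, 99]
Step 1: min=4 at 1
  Swap: [4, 12, 55, 53, 77, 99]
Step 2: min=12 at 1
  Swap: [4, 12, 55, 53, 77, 99]
Step 3: min=53 at 3
  Swap: [4, 12, 53, 55, 77, 99]

After 3 steps: [4, 12, 53, 55, 77, 99]


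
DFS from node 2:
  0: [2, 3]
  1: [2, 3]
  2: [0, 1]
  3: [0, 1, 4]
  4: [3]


Visit 2, push [1, 0]
Visit 0, push [3]
Visit 3, push [4, 1]
Visit 1, push []
Visit 4, push []

DFS order: [2, 0, 3, 1, 4]


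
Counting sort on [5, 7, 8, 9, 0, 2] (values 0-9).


Input: [5, 7, 8, 9, 0, 2]
Counts: [1, 0, 1, 0, 0, 1, 0, 1, 1, 1]

Sorted: [0, 2, 5, 7, 8, 9]


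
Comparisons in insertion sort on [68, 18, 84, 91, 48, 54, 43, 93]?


Algorithm: insertion sort
Input: [68, 18, 84, 91, 48, 54, 43, 93]
Sorted: [18, 43, 48, 54, 68, 84, 91, 93]

18


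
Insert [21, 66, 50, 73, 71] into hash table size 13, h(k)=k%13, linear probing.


Insert 21: h=8 -> slot 8
Insert 66: h=1 -> slot 1
Insert 50: h=11 -> slot 11
Insert 73: h=8, 1 probes -> slot 9
Insert 71: h=6 -> slot 6

Table: [None, 66, None, None, None, None, 71, None, 21, 73, None, 50, None]


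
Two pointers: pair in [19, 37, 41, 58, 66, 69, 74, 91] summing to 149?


lo=0(19)+hi=7(91)=110
lo=1(37)+hi=7(91)=128
lo=2(41)+hi=7(91)=132
lo=3(58)+hi=7(91)=149

Yes: 58+91=149


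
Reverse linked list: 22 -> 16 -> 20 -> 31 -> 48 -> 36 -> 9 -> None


Step 1: curr=22, set curr.next=prev(None) | reversed so far: 22
Step 2: curr=16, set curr.next=prev(22) | reversed so far: 16 -> 22
Step 3: curr=20, set curr.next=prev(16) | reversed so far: 20 -> 16 -> 22
Step 4: curr=31, set curr.next=prev(20) | reversed so far: 31 -> 20 -> 16 -> 22
Step 5: curr=48, set curr.next=prev(31) | reversed so far: 48 -> 31 -> 20 -> 16 -> 22
Step 6: curr=36, set curr.next=prev(48) | reversed so far: 36 -> 48 -> 31 -> 20 -> 16 -> 22
Step 7: curr=9, set curr.next=prev(36) | reversed so far: 9 -> 36 -> 48 -> 31 -> 20 -> 16 -> 22

9 -> 36 -> 48 -> 31 -> 20 -> 16 -> 22 -> None


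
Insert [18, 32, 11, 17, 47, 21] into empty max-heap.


Insert 18: [18]
Insert 32: [32, 18]
Insert 11: [32, 18, 11]
Insert 17: [32, 18, 11, 17]
Insert 47: [47, 32, 11, 17, 18]
Insert 21: [47, 32, 21, 17, 18, 11]

Final heap: [47, 32, 21, 17, 18, 11]


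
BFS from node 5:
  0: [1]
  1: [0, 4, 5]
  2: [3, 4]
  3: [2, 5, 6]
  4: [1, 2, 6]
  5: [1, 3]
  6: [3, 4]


Visit 5, enqueue [1, 3]
Visit 1, enqueue [0, 4]
Visit 3, enqueue [2, 6]
Visit 0, enqueue []
Visit 4, enqueue []
Visit 2, enqueue []
Visit 6, enqueue []

BFS order: [5, 1, 3, 0, 4, 2, 6]


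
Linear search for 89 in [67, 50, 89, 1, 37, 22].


i=0: 67!=89
i=1: 50!=89
i=2: 89==89 found!

Found at 2, 3 comps


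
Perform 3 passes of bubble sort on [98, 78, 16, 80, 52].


Initial: [98, 78, 16, 80, 52]
Pass 1: [78, 16, 80, 52, 98] (4 swaps)
Pass 2: [16, 78, 52, 80, 98] (2 swaps)
Pass 3: [16, 52, 78, 80, 98] (1 swaps)

After 3 passes: [16, 52, 78, 80, 98]


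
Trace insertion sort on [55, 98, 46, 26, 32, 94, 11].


Initial: [55, 98, 46, 26, 32, 94, 11]
Insert 98: [55, 98, 46, 26, 32, 94, 11]
Insert 46: [46, 55, 98, 26, 32, 94, 11]
Insert 26: [26, 46, 55, 98, 32, 94, 11]
Insert 32: [26, 32, 46, 55, 98, 94, 11]
Insert 94: [26, 32, 46, 55, 94, 98, 11]
Insert 11: [11, 26, 32, 46, 55, 94, 98]

Sorted: [11, 26, 32, 46, 55, 94, 98]


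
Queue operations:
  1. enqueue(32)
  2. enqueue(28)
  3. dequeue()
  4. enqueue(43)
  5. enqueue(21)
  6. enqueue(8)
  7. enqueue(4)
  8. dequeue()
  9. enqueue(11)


enqueue(32) -> [32]
enqueue(28) -> [32, 28]
dequeue()->32, [28]
enqueue(43) -> [28, 43]
enqueue(21) -> [28, 43, 21]
enqueue(8) -> [28, 43, 21, 8]
enqueue(4) -> [28, 43, 21, 8, 4]
dequeue()->28, [43, 21, 8, 4]
enqueue(11) -> [43, 21, 8, 4, 11]

Final queue: [43, 21, 8, 4, 11]


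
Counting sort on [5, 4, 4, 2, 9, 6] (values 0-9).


Input: [5, 4, 4, 2, 9, 6]
Counts: [0, 0, 1, 0, 2, 1, 1, 0, 0, 1]

Sorted: [2, 4, 4, 5, 6, 9]


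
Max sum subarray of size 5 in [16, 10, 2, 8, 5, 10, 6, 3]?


[0:5]: 41
[1:6]: 35
[2:7]: 31
[3:8]: 32

Max: 41 at [0:5]


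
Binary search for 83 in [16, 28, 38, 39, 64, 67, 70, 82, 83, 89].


Step 1: lo=0, hi=9, mid=4, val=64
Step 2: lo=5, hi=9, mid=7, val=82
Step 3: lo=8, hi=9, mid=8, val=83

Found at index 8


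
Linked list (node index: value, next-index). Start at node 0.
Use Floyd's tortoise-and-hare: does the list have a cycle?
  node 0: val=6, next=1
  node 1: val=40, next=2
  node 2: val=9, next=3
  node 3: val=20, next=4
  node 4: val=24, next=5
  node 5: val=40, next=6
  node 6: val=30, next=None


Floyd's tortoise (slow, +1) and hare (fast, +2):
  init: slow=0, fast=0
  step 1: slow=1, fast=2
  step 2: slow=2, fast=4
  step 3: slow=3, fast=6
  step 4: fast -> None, no cycle

Cycle: no


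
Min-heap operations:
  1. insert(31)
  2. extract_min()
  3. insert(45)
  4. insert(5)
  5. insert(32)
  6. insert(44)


insert(31) -> [31]
extract_min()->31, []
insert(45) -> [45]
insert(5) -> [5, 45]
insert(32) -> [5, 45, 32]
insert(44) -> [5, 44, 32, 45]

Final heap: [5, 44, 32, 45]


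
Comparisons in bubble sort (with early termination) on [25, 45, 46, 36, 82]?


Algorithm: bubble sort (with early termination)
Input: [25, 45, 46, 36, 82]
Sorted: [25, 36, 45, 46, 82]

9


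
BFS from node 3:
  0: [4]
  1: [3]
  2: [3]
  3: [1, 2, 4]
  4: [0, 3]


Visit 3, enqueue [1, 2, 4]
Visit 1, enqueue []
Visit 2, enqueue []
Visit 4, enqueue [0]
Visit 0, enqueue []

BFS order: [3, 1, 2, 4, 0]


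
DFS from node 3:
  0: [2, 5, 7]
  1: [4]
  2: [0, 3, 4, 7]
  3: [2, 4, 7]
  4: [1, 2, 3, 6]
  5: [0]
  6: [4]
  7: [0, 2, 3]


Visit 3, push [7, 4, 2]
Visit 2, push [7, 4, 0]
Visit 0, push [7, 5]
Visit 5, push []
Visit 7, push []
Visit 4, push [6, 1]
Visit 1, push []
Visit 6, push []

DFS order: [3, 2, 0, 5, 7, 4, 1, 6]


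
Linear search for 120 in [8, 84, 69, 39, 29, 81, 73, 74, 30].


i=0: 8!=120
i=1: 84!=120
i=2: 69!=120
i=3: 39!=120
i=4: 29!=120
i=5: 81!=120
i=6: 73!=120
i=7: 74!=120
i=8: 30!=120

Not found, 9 comps


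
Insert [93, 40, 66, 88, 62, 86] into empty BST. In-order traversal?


Insert 93: root
Insert 40: L from 93
Insert 66: L from 93 -> R from 40
Insert 88: L from 93 -> R from 40 -> R from 66
Insert 62: L from 93 -> R from 40 -> L from 66
Insert 86: L from 93 -> R from 40 -> R from 66 -> L from 88

In-order: [40, 62, 66, 86, 88, 93]


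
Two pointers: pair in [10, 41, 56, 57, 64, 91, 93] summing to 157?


lo=0(10)+hi=6(93)=103
lo=1(41)+hi=6(93)=134
lo=2(56)+hi=6(93)=149
lo=3(57)+hi=6(93)=150
lo=4(64)+hi=6(93)=157

Yes: 64+93=157


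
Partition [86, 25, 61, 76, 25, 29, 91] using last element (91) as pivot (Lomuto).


Pivot: 91
  86 <= 91: advance i (no swap)
  25 <= 91: advance i (no swap)
  61 <= 91: advance i (no swap)
  76 <= 91: advance i (no swap)
  25 <= 91: advance i (no swap)
  29 <= 91: advance i (no swap)
Place pivot at 6: [86, 25, 61, 76, 25, 29, 91]

Partitioned: [86, 25, 61, 76, 25, 29, 91]


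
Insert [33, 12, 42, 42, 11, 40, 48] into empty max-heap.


Insert 33: [33]
Insert 12: [33, 12]
Insert 42: [42, 12, 33]
Insert 42: [42, 42, 33, 12]
Insert 11: [42, 42, 33, 12, 11]
Insert 40: [42, 42, 40, 12, 11, 33]
Insert 48: [48, 42, 42, 12, 11, 33, 40]

Final heap: [48, 42, 42, 12, 11, 33, 40]


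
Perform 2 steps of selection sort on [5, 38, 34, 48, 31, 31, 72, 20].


Initial: [5, 38, 34, 48, 31, 31, 72, 20]
Step 1: min=5 at 0
  Swap: [5, 38, 34, 48, 31, 31, 72, 20]
Step 2: min=20 at 7
  Swap: [5, 20, 34, 48, 31, 31, 72, 38]

After 2 steps: [5, 20, 34, 48, 31, 31, 72, 38]


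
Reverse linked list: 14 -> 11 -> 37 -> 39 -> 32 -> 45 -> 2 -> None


Step 1: curr=14, set curr.next=prev(None) | reversed so far: 14
Step 2: curr=11, set curr.next=prev(14) | reversed so far: 11 -> 14
Step 3: curr=37, set curr.next=prev(11) | reversed so far: 37 -> 11 -> 14
Step 4: curr=39, set curr.next=prev(37) | reversed so far: 39 -> 37 -> 11 -> 14
Step 5: curr=32, set curr.next=prev(39) | reversed so far: 32 -> 39 -> 37 -> 11 -> 14
Step 6: curr=45, set curr.next=prev(32) | reversed so far: 45 -> 32 -> 39 -> 37 -> 11 -> 14
Step 7: curr=2, set curr.next=prev(45) | reversed so far: 2 -> 45 -> 32 -> 39 -> 37 -> 11 -> 14

2 -> 45 -> 32 -> 39 -> 37 -> 11 -> 14 -> None


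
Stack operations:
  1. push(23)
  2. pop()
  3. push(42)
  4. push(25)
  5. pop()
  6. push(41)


push(23) -> [23]
pop()->23, []
push(42) -> [42]
push(25) -> [42, 25]
pop()->25, [42]
push(41) -> [42, 41]

Final stack: [42, 41]


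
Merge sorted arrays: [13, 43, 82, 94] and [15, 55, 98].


Take 13 from A
Take 15 from B
Take 43 from A
Take 55 from B
Take 82 from A
Take 94 from A

Merged: [13, 15, 43, 55, 82, 94, 98]


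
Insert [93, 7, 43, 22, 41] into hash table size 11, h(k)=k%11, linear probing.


Insert 93: h=5 -> slot 5
Insert 7: h=7 -> slot 7
Insert 43: h=10 -> slot 10
Insert 22: h=0 -> slot 0
Insert 41: h=8 -> slot 8

Table: [22, None, None, None, None, 93, None, 7, 41, None, 43]


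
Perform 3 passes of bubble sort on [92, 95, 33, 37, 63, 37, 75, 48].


Initial: [92, 95, 33, 37, 63, 37, 75, 48]
Pass 1: [92, 33, 37, 63, 37, 75, 48, 95] (6 swaps)
Pass 2: [33, 37, 63, 37, 75, 48, 92, 95] (6 swaps)
Pass 3: [33, 37, 37, 63, 48, 75, 92, 95] (2 swaps)

After 3 passes: [33, 37, 37, 63, 48, 75, 92, 95]


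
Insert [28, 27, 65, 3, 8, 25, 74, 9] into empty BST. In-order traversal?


Insert 28: root
Insert 27: L from 28
Insert 65: R from 28
Insert 3: L from 28 -> L from 27
Insert 8: L from 28 -> L from 27 -> R from 3
Insert 25: L from 28 -> L from 27 -> R from 3 -> R from 8
Insert 74: R from 28 -> R from 65
Insert 9: L from 28 -> L from 27 -> R from 3 -> R from 8 -> L from 25

In-order: [3, 8, 9, 25, 27, 28, 65, 74]


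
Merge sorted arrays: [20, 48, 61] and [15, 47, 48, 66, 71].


Take 15 from B
Take 20 from A
Take 47 from B
Take 48 from A
Take 48 from B
Take 61 from A

Merged: [15, 20, 47, 48, 48, 61, 66, 71]


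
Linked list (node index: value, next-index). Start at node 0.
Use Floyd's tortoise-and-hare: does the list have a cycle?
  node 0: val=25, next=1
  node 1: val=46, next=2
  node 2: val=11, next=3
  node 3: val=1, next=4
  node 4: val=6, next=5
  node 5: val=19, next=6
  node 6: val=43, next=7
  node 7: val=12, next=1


Floyd's tortoise (slow, +1) and hare (fast, +2):
  init: slow=0, fast=0
  step 1: slow=1, fast=2
  step 2: slow=2, fast=4
  step 3: slow=3, fast=6
  step 4: slow=4, fast=1
  step 5: slow=5, fast=3
  step 6: slow=6, fast=5
  step 7: slow=7, fast=7
  slow == fast at node 7: cycle detected

Cycle: yes


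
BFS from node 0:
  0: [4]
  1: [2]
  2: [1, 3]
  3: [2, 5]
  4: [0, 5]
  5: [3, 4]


Visit 0, enqueue [4]
Visit 4, enqueue [5]
Visit 5, enqueue [3]
Visit 3, enqueue [2]
Visit 2, enqueue [1]
Visit 1, enqueue []

BFS order: [0, 4, 5, 3, 2, 1]


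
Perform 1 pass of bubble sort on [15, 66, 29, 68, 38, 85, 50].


Initial: [15, 66, 29, 68, 38, 85, 50]
Pass 1: [15, 29, 66, 38, 68, 50, 85] (3 swaps)

After 1 pass: [15, 29, 66, 38, 68, 50, 85]


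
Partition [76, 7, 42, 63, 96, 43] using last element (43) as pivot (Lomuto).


Pivot: 43
  7 <= 43: swap -> [7, 76, 42, 63, 96, 43]
  42 <= 43: swap -> [7, 42, 76, 63, 96, 43]
Place pivot at 2: [7, 42, 43, 63, 96, 76]

Partitioned: [7, 42, 43, 63, 96, 76]


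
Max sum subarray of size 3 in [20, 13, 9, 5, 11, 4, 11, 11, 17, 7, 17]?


[0:3]: 42
[1:4]: 27
[2:5]: 25
[3:6]: 20
[4:7]: 26
[5:8]: 26
[6:9]: 39
[7:10]: 35
[8:11]: 41

Max: 42 at [0:3]


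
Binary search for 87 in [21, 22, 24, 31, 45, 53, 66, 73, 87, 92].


Step 1: lo=0, hi=9, mid=4, val=45
Step 2: lo=5, hi=9, mid=7, val=73
Step 3: lo=8, hi=9, mid=8, val=87

Found at index 8


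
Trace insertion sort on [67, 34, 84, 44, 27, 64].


Initial: [67, 34, 84, 44, 27, 64]
Insert 34: [34, 67, 84, 44, 27, 64]
Insert 84: [34, 67, 84, 44, 27, 64]
Insert 44: [34, 44, 67, 84, 27, 64]
Insert 27: [27, 34, 44, 67, 84, 64]
Insert 64: [27, 34, 44, 64, 67, 84]

Sorted: [27, 34, 44, 64, 67, 84]


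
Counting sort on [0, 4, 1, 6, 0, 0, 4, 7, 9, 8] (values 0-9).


Input: [0, 4, 1, 6, 0, 0, 4, 7, 9, 8]
Counts: [3, 1, 0, 0, 2, 0, 1, 1, 1, 1]

Sorted: [0, 0, 0, 1, 4, 4, 6, 7, 8, 9]


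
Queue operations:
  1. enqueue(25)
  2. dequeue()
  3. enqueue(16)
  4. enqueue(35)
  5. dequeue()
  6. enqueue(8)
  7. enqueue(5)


enqueue(25) -> [25]
dequeue()->25, []
enqueue(16) -> [16]
enqueue(35) -> [16, 35]
dequeue()->16, [35]
enqueue(8) -> [35, 8]
enqueue(5) -> [35, 8, 5]

Final queue: [35, 8, 5]


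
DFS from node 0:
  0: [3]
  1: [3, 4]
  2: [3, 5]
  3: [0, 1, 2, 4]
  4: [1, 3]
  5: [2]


Visit 0, push [3]
Visit 3, push [4, 2, 1]
Visit 1, push [4]
Visit 4, push []
Visit 2, push [5]
Visit 5, push []

DFS order: [0, 3, 1, 4, 2, 5]


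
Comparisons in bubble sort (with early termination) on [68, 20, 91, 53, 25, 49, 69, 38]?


Algorithm: bubble sort (with early termination)
Input: [68, 20, 91, 53, 25, 49, 69, 38]
Sorted: [20, 25, 38, 49, 53, 68, 69, 91]

27


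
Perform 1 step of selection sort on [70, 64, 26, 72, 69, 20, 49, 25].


Initial: [70, 64, 26, 72, 69, 20, 49, 25]
Step 1: min=20 at 5
  Swap: [20, 64, 26, 72, 69, 70, 49, 25]

After 1 step: [20, 64, 26, 72, 69, 70, 49, 25]


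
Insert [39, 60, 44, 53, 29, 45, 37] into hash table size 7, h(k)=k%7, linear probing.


Insert 39: h=4 -> slot 4
Insert 60: h=4, 1 probes -> slot 5
Insert 44: h=2 -> slot 2
Insert 53: h=4, 2 probes -> slot 6
Insert 29: h=1 -> slot 1
Insert 45: h=3 -> slot 3
Insert 37: h=2, 5 probes -> slot 0

Table: [37, 29, 44, 45, 39, 60, 53]


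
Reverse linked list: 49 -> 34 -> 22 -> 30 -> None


Step 1: curr=49, set curr.next=prev(None) | reversed so far: 49
Step 2: curr=34, set curr.next=prev(49) | reversed so far: 34 -> 49
Step 3: curr=22, set curr.next=prev(34) | reversed so far: 22 -> 34 -> 49
Step 4: curr=30, set curr.next=prev(22) | reversed so far: 30 -> 22 -> 34 -> 49

30 -> 22 -> 34 -> 49 -> None


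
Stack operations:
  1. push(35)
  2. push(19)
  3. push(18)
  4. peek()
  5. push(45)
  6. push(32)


push(35) -> [35]
push(19) -> [35, 19]
push(18) -> [35, 19, 18]
peek()->18
push(45) -> [35, 19, 18, 45]
push(32) -> [35, 19, 18, 45, 32]

Final stack: [35, 19, 18, 45, 32]


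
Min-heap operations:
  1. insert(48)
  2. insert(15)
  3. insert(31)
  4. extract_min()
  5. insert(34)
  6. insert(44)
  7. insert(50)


insert(48) -> [48]
insert(15) -> [15, 48]
insert(31) -> [15, 48, 31]
extract_min()->15, [31, 48]
insert(34) -> [31, 48, 34]
insert(44) -> [31, 44, 34, 48]
insert(50) -> [31, 44, 34, 48, 50]

Final heap: [31, 44, 34, 48, 50]


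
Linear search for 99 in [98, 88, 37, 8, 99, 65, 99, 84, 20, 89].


i=0: 98!=99
i=1: 88!=99
i=2: 37!=99
i=3: 8!=99
i=4: 99==99 found!

Found at 4, 5 comps


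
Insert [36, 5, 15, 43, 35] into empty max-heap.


Insert 36: [36]
Insert 5: [36, 5]
Insert 15: [36, 5, 15]
Insert 43: [43, 36, 15, 5]
Insert 35: [43, 36, 15, 5, 35]

Final heap: [43, 36, 15, 5, 35]


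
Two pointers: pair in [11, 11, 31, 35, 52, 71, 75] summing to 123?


lo=0(11)+hi=6(75)=86
lo=1(11)+hi=6(75)=86
lo=2(31)+hi=6(75)=106
lo=3(35)+hi=6(75)=110
lo=4(52)+hi=6(75)=127
lo=4(52)+hi=5(71)=123

Yes: 52+71=123


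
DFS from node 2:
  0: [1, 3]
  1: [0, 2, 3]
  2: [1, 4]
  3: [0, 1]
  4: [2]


Visit 2, push [4, 1]
Visit 1, push [3, 0]
Visit 0, push [3]
Visit 3, push []
Visit 4, push []

DFS order: [2, 1, 0, 3, 4]


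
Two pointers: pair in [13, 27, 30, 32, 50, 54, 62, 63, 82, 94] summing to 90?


lo=0(13)+hi=9(94)=107
lo=0(13)+hi=8(82)=95
lo=0(13)+hi=7(63)=76
lo=1(27)+hi=7(63)=90

Yes: 27+63=90


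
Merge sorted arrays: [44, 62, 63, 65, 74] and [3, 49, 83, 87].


Take 3 from B
Take 44 from A
Take 49 from B
Take 62 from A
Take 63 from A
Take 65 from A
Take 74 from A

Merged: [3, 44, 49, 62, 63, 65, 74, 83, 87]


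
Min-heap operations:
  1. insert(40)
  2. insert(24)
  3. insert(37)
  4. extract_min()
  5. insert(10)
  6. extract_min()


insert(40) -> [40]
insert(24) -> [24, 40]
insert(37) -> [24, 40, 37]
extract_min()->24, [37, 40]
insert(10) -> [10, 40, 37]
extract_min()->10, [37, 40]

Final heap: [37, 40]


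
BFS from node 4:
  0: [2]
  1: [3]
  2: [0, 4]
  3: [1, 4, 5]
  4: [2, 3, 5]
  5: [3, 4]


Visit 4, enqueue [2, 3, 5]
Visit 2, enqueue [0]
Visit 3, enqueue [1]
Visit 5, enqueue []
Visit 0, enqueue []
Visit 1, enqueue []

BFS order: [4, 2, 3, 5, 0, 1]


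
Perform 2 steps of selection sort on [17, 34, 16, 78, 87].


Initial: [17, 34, 16, 78, 87]
Step 1: min=16 at 2
  Swap: [16, 34, 17, 78, 87]
Step 2: min=17 at 2
  Swap: [16, 17, 34, 78, 87]

After 2 steps: [16, 17, 34, 78, 87]


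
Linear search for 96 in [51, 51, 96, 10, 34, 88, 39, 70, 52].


i=0: 51!=96
i=1: 51!=96
i=2: 96==96 found!

Found at 2, 3 comps


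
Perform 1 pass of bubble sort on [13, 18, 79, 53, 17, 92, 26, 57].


Initial: [13, 18, 79, 53, 17, 92, 26, 57]
Pass 1: [13, 18, 53, 17, 79, 26, 57, 92] (4 swaps)

After 1 pass: [13, 18, 53, 17, 79, 26, 57, 92]


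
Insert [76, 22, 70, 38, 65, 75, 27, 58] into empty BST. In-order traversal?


Insert 76: root
Insert 22: L from 76
Insert 70: L from 76 -> R from 22
Insert 38: L from 76 -> R from 22 -> L from 70
Insert 65: L from 76 -> R from 22 -> L from 70 -> R from 38
Insert 75: L from 76 -> R from 22 -> R from 70
Insert 27: L from 76 -> R from 22 -> L from 70 -> L from 38
Insert 58: L from 76 -> R from 22 -> L from 70 -> R from 38 -> L from 65

In-order: [22, 27, 38, 58, 65, 70, 75, 76]


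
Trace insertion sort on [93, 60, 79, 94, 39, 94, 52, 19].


Initial: [93, 60, 79, 94, 39, 94, 52, 19]
Insert 60: [60, 93, 79, 94, 39, 94, 52, 19]
Insert 79: [60, 79, 93, 94, 39, 94, 52, 19]
Insert 94: [60, 79, 93, 94, 39, 94, 52, 19]
Insert 39: [39, 60, 79, 93, 94, 94, 52, 19]
Insert 94: [39, 60, 79, 93, 94, 94, 52, 19]
Insert 52: [39, 52, 60, 79, 93, 94, 94, 19]
Insert 19: [19, 39, 52, 60, 79, 93, 94, 94]

Sorted: [19, 39, 52, 60, 79, 93, 94, 94]


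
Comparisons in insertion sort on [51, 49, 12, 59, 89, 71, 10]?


Algorithm: insertion sort
Input: [51, 49, 12, 59, 89, 71, 10]
Sorted: [10, 12, 49, 51, 59, 71, 89]

13


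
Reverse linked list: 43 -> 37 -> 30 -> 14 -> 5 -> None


Step 1: curr=43, set curr.next=prev(None) | reversed so far: 43
Step 2: curr=37, set curr.next=prev(43) | reversed so far: 37 -> 43
Step 3: curr=30, set curr.next=prev(37) | reversed so far: 30 -> 37 -> 43
Step 4: curr=14, set curr.next=prev(30) | reversed so far: 14 -> 30 -> 37 -> 43
Step 5: curr=5, set curr.next=prev(14) | reversed so far: 5 -> 14 -> 30 -> 37 -> 43

5 -> 14 -> 30 -> 37 -> 43 -> None


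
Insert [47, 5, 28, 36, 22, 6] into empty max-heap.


Insert 47: [47]
Insert 5: [47, 5]
Insert 28: [47, 5, 28]
Insert 36: [47, 36, 28, 5]
Insert 22: [47, 36, 28, 5, 22]
Insert 6: [47, 36, 28, 5, 22, 6]

Final heap: [47, 36, 28, 5, 22, 6]


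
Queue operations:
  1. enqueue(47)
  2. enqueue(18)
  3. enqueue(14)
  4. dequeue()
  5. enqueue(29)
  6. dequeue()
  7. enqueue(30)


enqueue(47) -> [47]
enqueue(18) -> [47, 18]
enqueue(14) -> [47, 18, 14]
dequeue()->47, [18, 14]
enqueue(29) -> [18, 14, 29]
dequeue()->18, [14, 29]
enqueue(30) -> [14, 29, 30]

Final queue: [14, 29, 30]


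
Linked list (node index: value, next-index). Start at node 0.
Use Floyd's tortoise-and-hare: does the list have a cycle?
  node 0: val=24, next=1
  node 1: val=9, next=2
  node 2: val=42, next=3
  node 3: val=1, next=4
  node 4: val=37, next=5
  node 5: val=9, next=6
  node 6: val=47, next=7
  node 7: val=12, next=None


Floyd's tortoise (slow, +1) and hare (fast, +2):
  init: slow=0, fast=0
  step 1: slow=1, fast=2
  step 2: slow=2, fast=4
  step 3: slow=3, fast=6
  step 4: fast 6->7->None, no cycle

Cycle: no


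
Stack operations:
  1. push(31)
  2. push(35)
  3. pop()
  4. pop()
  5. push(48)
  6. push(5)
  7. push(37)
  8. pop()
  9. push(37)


push(31) -> [31]
push(35) -> [31, 35]
pop()->35, [31]
pop()->31, []
push(48) -> [48]
push(5) -> [48, 5]
push(37) -> [48, 5, 37]
pop()->37, [48, 5]
push(37) -> [48, 5, 37]

Final stack: [48, 5, 37]


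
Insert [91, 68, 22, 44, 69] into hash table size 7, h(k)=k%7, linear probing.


Insert 91: h=0 -> slot 0
Insert 68: h=5 -> slot 5
Insert 22: h=1 -> slot 1
Insert 44: h=2 -> slot 2
Insert 69: h=6 -> slot 6

Table: [91, 22, 44, None, None, 68, 69]


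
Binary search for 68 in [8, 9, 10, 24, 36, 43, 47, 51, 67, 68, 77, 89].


Step 1: lo=0, hi=11, mid=5, val=43
Step 2: lo=6, hi=11, mid=8, val=67
Step 3: lo=9, hi=11, mid=10, val=77
Step 4: lo=9, hi=9, mid=9, val=68

Found at index 9


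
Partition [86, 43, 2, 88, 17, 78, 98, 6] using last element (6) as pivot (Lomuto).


Pivot: 6
  2 <= 6: swap -> [2, 43, 86, 88, 17, 78, 98, 6]
Place pivot at 1: [2, 6, 86, 88, 17, 78, 98, 43]

Partitioned: [2, 6, 86, 88, 17, 78, 98, 43]


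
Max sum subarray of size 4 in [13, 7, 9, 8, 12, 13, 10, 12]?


[0:4]: 37
[1:5]: 36
[2:6]: 42
[3:7]: 43
[4:8]: 47

Max: 47 at [4:8]


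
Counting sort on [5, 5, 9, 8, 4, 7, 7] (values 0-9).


Input: [5, 5, 9, 8, 4, 7, 7]
Counts: [0, 0, 0, 0, 1, 2, 0, 2, 1, 1]

Sorted: [4, 5, 5, 7, 7, 8, 9]


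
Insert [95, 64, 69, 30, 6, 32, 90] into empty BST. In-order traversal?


Insert 95: root
Insert 64: L from 95
Insert 69: L from 95 -> R from 64
Insert 30: L from 95 -> L from 64
Insert 6: L from 95 -> L from 64 -> L from 30
Insert 32: L from 95 -> L from 64 -> R from 30
Insert 90: L from 95 -> R from 64 -> R from 69

In-order: [6, 30, 32, 64, 69, 90, 95]


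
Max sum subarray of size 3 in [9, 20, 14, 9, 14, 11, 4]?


[0:3]: 43
[1:4]: 43
[2:5]: 37
[3:6]: 34
[4:7]: 29

Max: 43 at [0:3]


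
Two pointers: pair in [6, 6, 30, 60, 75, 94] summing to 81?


lo=0(6)+hi=5(94)=100
lo=0(6)+hi=4(75)=81

Yes: 6+75=81


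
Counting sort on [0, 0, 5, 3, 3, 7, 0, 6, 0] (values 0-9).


Input: [0, 0, 5, 3, 3, 7, 0, 6, 0]
Counts: [4, 0, 0, 2, 0, 1, 1, 1, 0, 0]

Sorted: [0, 0, 0, 0, 3, 3, 5, 6, 7]


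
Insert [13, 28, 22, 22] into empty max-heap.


Insert 13: [13]
Insert 28: [28, 13]
Insert 22: [28, 13, 22]
Insert 22: [28, 22, 22, 13]

Final heap: [28, 22, 22, 13]


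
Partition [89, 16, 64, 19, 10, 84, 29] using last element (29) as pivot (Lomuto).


Pivot: 29
  16 <= 29: swap -> [16, 89, 64, 19, 10, 84, 29]
  19 <= 29: swap -> [16, 19, 64, 89, 10, 84, 29]
  10 <= 29: swap -> [16, 19, 10, 89, 64, 84, 29]
Place pivot at 3: [16, 19, 10, 29, 64, 84, 89]

Partitioned: [16, 19, 10, 29, 64, 84, 89]


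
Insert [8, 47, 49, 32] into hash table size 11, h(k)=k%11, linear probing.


Insert 8: h=8 -> slot 8
Insert 47: h=3 -> slot 3
Insert 49: h=5 -> slot 5
Insert 32: h=10 -> slot 10

Table: [None, None, None, 47, None, 49, None, None, 8, None, 32]


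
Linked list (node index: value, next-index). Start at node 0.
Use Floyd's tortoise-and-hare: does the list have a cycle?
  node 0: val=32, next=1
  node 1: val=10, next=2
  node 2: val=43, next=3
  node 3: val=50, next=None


Floyd's tortoise (slow, +1) and hare (fast, +2):
  init: slow=0, fast=0
  step 1: slow=1, fast=2
  step 2: fast 2->3->None, no cycle

Cycle: no


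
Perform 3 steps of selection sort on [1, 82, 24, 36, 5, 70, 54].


Initial: [1, 82, 24, 36, 5, 70, 54]
Step 1: min=1 at 0
  Swap: [1, 82, 24, 36, 5, 70, 54]
Step 2: min=5 at 4
  Swap: [1, 5, 24, 36, 82, 70, 54]
Step 3: min=24 at 2
  Swap: [1, 5, 24, 36, 82, 70, 54]

After 3 steps: [1, 5, 24, 36, 82, 70, 54]
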